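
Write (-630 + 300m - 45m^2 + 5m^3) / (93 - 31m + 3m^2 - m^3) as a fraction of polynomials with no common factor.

(-210 + 30m - 5m^2)/(31 + m^2)

Apply the Euclidean algorithm:
  5m^3 - 45m^2 + 300m - 630 = (-5)(-m^3 + 3m^2 - 31m + 93) + (-30m^2 + 145m - 165)
  -m^3 + 3m^2 - 31m + 93 = ((1/30)m + 11/180)(-30m^2 + 145m - 165) + (-(1237/36)m + 1237/12)
  -30m^2 + 145m - 165 = ((1080/1237)m - 1980/1237)(-(1237/36)m + 1237/12) + (0)
Last nonzero remainder: -(1237/36)m + 1237/12. Dividing through by -1237/36 gives the monic gcd m - 3.
Cancel m - 3 from numerator and denominator to get the reduced form.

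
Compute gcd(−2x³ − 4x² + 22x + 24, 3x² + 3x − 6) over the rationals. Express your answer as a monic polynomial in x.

Euclidean algorithm in ℚ[x]:
  −2x³ − 4x² + 22x + 24 = (−(2/3)x − 2/3)(3x² + 3x − 6) + (20x + 20)
  3x² + 3x − 6 = ((3/20)x)(20x + 20) + (−6)
  20x + 20 = (−(10/3)x − 10/3)(−6) + (0)
The last nonzero remainder is the constant −6, so the polynomials are coprime and gcd = 1.

1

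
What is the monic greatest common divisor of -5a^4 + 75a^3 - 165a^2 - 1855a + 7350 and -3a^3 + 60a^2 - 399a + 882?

a^3 - 20a^2 + 133a - 294

Euclidean algorithm in ℚ[a]:
  -5a^4 + 75a^3 - 165a^2 - 1855a + 7350 = ((5/3)a + 25/3)(-3a^3 + 60a^2 - 399a + 882) + (0)
Last nonzero remainder: -3a^3 + 60a^2 - 399a + 882. Dividing through by -3 gives the monic gcd a^3 - 20a^2 + 133a - 294.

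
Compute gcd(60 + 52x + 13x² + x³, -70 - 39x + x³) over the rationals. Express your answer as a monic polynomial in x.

10 + 7x + x²

By polynomial division,
  x³ + 13x² + 52x + 60 = (x³ - 39x - 70) + (13x² + 91x + 130)
  x³ - 39x - 70 = ((1/13)x - 7/13)(13x² + 91x + 130) + (0)
Last nonzero remainder: 13x² + 91x + 130. Dividing through by 13 gives the monic gcd x² + 7x + 10.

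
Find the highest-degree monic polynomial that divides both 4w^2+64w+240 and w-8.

1

Repeated division with remainder:
  4w^2+64w+240 = (4w+96)(w-8) + (1008)
  w-8 = ((1/1008)w-1/126)(1008) + (0)
The last nonzero remainder is the constant 1008, so the polynomials are coprime and gcd = 1.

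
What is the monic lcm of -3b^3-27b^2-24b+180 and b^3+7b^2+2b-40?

Repeated division with remainder:
  -3b^3-27b^2-24b+180 = (-3)(b^3+7b^2+2b-40) + (-6b^2-18b+60)
  b^3+7b^2+2b-40 = (-(1/6)b-2/3)(-6b^2-18b+60) + (0)
Last nonzero remainder: -6b^2-18b+60. Dividing through by -6 gives the monic gcd b^2+3b-10.
Then lcm(f, g) = f·g / gcd(f, g); expanding and making the result monic gives the answer.

b^4+13b^3+44b^2-28b-240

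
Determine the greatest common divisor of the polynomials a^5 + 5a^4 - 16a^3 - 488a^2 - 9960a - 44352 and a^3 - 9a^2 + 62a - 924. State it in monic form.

a^3 - 9a^2 + 62a - 924

Apply the Euclidean algorithm:
  a^5 + 5a^4 - 16a^3 - 488a^2 - 9960a - 44352 = (a^2 + 14a + 48)(a^3 - 9a^2 + 62a - 924) + (0)
The last nonzero remainder a^3 - 9a^2 + 62a - 924 is already monic.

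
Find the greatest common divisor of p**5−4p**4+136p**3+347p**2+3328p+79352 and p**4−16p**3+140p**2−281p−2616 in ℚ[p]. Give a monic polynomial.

p**2−11p+109

Apply the Euclidean algorithm:
  p**5−4p**4+136p**3+347p**2+3328p+79352 = (p+12)(p**4−16p**3+140p**2−281p−2616) + (188p**3−1052p**2+9316p+110744)
  p**4−16p**3+140p**2−281p−2616 = ((1/188)p−489/8836)(188p**3−1052p**2+9316p+110744) + ((71190/2209)p**2−(783090/2209)p+7759710/2209)
  188p**3−1052p**2+9316p+110744 = ((207646/35595)p+1122172/35595)((71190/2209)p**2−(783090/2209)p+7759710/2209) + (0)
Last nonzero remainder: (71190/2209)p**2−(783090/2209)p+7759710/2209. Dividing through by 71190/2209 gives the monic gcd p**2−11p+109.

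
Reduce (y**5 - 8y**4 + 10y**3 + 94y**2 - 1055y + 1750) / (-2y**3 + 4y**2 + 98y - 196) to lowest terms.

(-y**3 - y**2 - 5y - 125)/(2y + 14)

Euclidean algorithm in ℚ[y]:
  y**5 - 8y**4 + 10y**3 + 94y**2 - 1055y + 1750 = (-(1/2)y**2 + 3y - 47/2)(-2y**3 + 4y**2 + 98y - 196) + (-204y**2 + 1836y - 2856)
  -2y**3 + 4y**2 + 98y - 196 = ((1/102)y + 7/102)(-204y**2 + 1836y - 2856) + (0)
Last nonzero remainder: -204y**2 + 1836y - 2856. Dividing through by -204 gives the monic gcd y**2 - 9y + 14.
Cancel y**2 - 9y + 14 from numerator and denominator to get the reduced form.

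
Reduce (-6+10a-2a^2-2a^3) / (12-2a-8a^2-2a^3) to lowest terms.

Euclidean algorithm in ℚ[a]:
  -2a^3-2a^2+10a-6 = (-2a^3-8a^2-2a+12) + (6a^2+12a-18)
  -2a^3-8a^2-2a+12 = (-(1/3)a-2/3)(6a^2+12a-18) + (0)
Last nonzero remainder: 6a^2+12a-18. Dividing through by 6 gives the monic gcd a^2+2a-3.
Cancel a^2+2a-3 from numerator and denominator to get the reduced form.

(-1+a)/(2+a)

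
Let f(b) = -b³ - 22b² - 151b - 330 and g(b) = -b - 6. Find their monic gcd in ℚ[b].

b + 6

Apply the Euclidean algorithm:
  -b³ - 22b² - 151b - 330 = (b² + 16b + 55)(-b - 6) + (0)
Last nonzero remainder: -b - 6. Dividing through by -1 gives the monic gcd b + 6.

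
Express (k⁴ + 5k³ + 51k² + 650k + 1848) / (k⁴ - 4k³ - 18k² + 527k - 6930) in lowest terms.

Euclidean algorithm in ℚ[k]:
  k⁴ + 5k³ + 51k² + 650k + 1848 = (k⁴ - 4k³ - 18k² + 527k - 6930) + (9k³ + 69k² + 123k + 8778)
  k⁴ - 4k³ - 18k² + 527k - 6930 = ((1/9)k - 35/27)(9k³ + 69k² + 123k + 8778) + ((520/9)k² - (2600/9)k + 40040/9)
  9k³ + 69k² + 123k + 8778 = ((81/520)k + 513/260)((520/9)k² - (2600/9)k + 40040/9) + (0)
Last nonzero remainder: (520/9)k² - (2600/9)k + 40040/9. Dividing through by 520/9 gives the monic gcd k² - 5k + 77.
Cancel k² - 5k + 77 from numerator and denominator to get the reduced form.

(k² + 10k + 24)/(k² + k - 90)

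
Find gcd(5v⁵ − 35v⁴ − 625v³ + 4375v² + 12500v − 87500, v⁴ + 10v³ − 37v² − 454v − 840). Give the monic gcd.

v² + 3v − 70

By polynomial division,
  5v⁵ − 35v⁴ − 625v³ + 4375v² + 12500v − 87500 = (5v − 85)(v⁴ + 10v³ − 37v² − 454v − 840) + (410v³ + 3500v² − 21890v − 158900)
  v⁴ + 10v³ − 37v² − 454v − 840 = ((1/410)v + 6/1681)(410v³ + 3500v² − 21890v − 158900) + ((6552/1681)v² + (19656/1681)v − 458640/1681)
  410v³ + 3500v² − 21890v − 158900 = ((344605/3276)v + 1907935/3276)((6552/1681)v² + (19656/1681)v − 458640/1681) + (0)
Last nonzero remainder: (6552/1681)v² + (19656/1681)v − 458640/1681. Dividing through by 6552/1681 gives the monic gcd v² + 3v − 70.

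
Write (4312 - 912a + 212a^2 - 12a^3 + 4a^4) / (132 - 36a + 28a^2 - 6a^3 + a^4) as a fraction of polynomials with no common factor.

By polynomial division,
  4a^4 - 12a^3 + 212a^2 - 912a + 4312 = (4)(a^4 - 6a^3 + 28a^2 - 36a + 132) + (12a^3 + 100a^2 - 768a + 3784)
  a^4 - 6a^3 + 28a^2 - 36a + 132 = ((1/12)a - 43/36)(12a^3 + 100a^2 - 768a + 3784) + ((1903/9)a^2 - (3806/3)a + 41866/9)
  12a^3 + 100a^2 - 768a + 3784 = ((108/1903)a + 1548/1903)((1903/9)a^2 - (3806/3)a + 41866/9) + (0)
Last nonzero remainder: (1903/9)a^2 - (3806/3)a + 41866/9. Dividing through by 1903/9 gives the monic gcd a^2 - 6a + 22.
Cancel a^2 - 6a + 22 from numerator and denominator to get the reduced form.

(196 + 12a + 4a^2)/(6 + a^2)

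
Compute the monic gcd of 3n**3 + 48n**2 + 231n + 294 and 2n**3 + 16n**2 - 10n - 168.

Euclidean algorithm in ℚ[n]:
  3n**3 + 48n**2 + 231n + 294 = (3/2)(2n**3 + 16n**2 - 10n - 168) + (24n**2 + 246n + 546)
  2n**3 + 16n**2 - 10n - 168 = ((1/12)n - 3/16)(24n**2 + 246n + 546) + (-(75/8)n - 525/8)
  24n**2 + 246n + 546 = (-(64/25)n - 208/25)(-(75/8)n - 525/8) + (0)
Last nonzero remainder: -(75/8)n - 525/8. Dividing through by -75/8 gives the monic gcd n + 7.

n + 7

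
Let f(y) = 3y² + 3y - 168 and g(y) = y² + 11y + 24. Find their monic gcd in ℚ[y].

y + 8

Euclidean algorithm in ℚ[y]:
  3y² + 3y - 168 = (3)(y² + 11y + 24) + (-30y - 240)
  y² + 11y + 24 = (-(1/30)y - 1/10)(-30y - 240) + (0)
Last nonzero remainder: -30y - 240. Dividing through by -30 gives the monic gcd y + 8.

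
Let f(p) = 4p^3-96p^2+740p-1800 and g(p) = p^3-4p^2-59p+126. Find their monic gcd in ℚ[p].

p-9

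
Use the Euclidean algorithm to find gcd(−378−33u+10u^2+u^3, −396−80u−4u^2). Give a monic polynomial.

9+u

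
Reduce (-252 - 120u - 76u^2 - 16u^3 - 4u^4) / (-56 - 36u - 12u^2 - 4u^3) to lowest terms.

Apply the Euclidean algorithm:
  -4u^4 - 16u^3 - 76u^2 - 120u - 252 = (u + 1)(-4u^3 - 12u^2 - 36u - 56) + (-28u^2 - 28u - 196)
  -4u^3 - 12u^2 - 36u - 56 = ((1/7)u + 2/7)(-28u^2 - 28u - 196) + (0)
Last nonzero remainder: -28u^2 - 28u - 196. Dividing through by -28 gives the monic gcd u^2 + u + 7.
Cancel u^2 + u + 7 from numerator and denominator to get the reduced form.

(9 + 3u + u^2)/(2 + u)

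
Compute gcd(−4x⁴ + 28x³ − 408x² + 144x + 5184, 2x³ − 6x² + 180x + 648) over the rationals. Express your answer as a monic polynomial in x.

Apply the Euclidean algorithm:
  −4x⁴ + 28x³ − 408x² + 144x + 5184 = (−2x + 8)(2x³ − 6x² + 180x + 648) + (0)
Last nonzero remainder: 2x³ − 6x² + 180x + 648. Dividing through by 2 gives the monic gcd x³ − 3x² + 90x + 324.

x³ − 3x² + 90x + 324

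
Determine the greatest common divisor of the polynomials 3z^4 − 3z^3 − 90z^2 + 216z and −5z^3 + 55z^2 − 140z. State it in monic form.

Euclidean algorithm in ℚ[z]:
  3z^4 − 3z^3 − 90z^2 + 216z = (−(3/5)z − 6)(−5z^3 + 55z^2 − 140z) + (156z^2 − 624z)
  −5z^3 + 55z^2 − 140z = (−(5/156)z + 35/156)(156z^2 − 624z) + (0)
Last nonzero remainder: 156z^2 − 624z. Dividing through by 156 gives the monic gcd z^2 − 4z.

z^2 − 4z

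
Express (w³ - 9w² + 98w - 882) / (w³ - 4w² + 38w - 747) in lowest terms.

(w² + 98)/(w² + 5w + 83)

Repeated division with remainder:
  w³ - 9w² + 98w - 882 = (w³ - 4w² + 38w - 747) + (-5w² + 60w - 135)
  w³ - 4w² + 38w - 747 = (-(1/5)w - 8/5)(-5w² + 60w - 135) + (107w - 963)
  -5w² + 60w - 135 = (-(5/107)w + 15/107)(107w - 963) + (0)
Last nonzero remainder: 107w - 963. Dividing through by 107 gives the monic gcd w - 9.
Cancel w - 9 from numerator and denominator to get the reduced form.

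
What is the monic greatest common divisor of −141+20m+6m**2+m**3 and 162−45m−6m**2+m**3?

−3+m

Euclidean algorithm in ℚ[m]:
  m**3+6m**2+20m−141 = (m**3−6m**2−45m+162) + (12m**2+65m−303)
  m**3−6m**2−45m+162 = ((1/12)m−137/144)(12m**2+65m−303) + ((6061/144)m−6061/48)
  12m**2+65m−303 = ((1728/6061)m+14544/6061)((6061/144)m−6061/48) + (0)
Last nonzero remainder: (6061/144)m−6061/48. Dividing through by 6061/144 gives the monic gcd m−3.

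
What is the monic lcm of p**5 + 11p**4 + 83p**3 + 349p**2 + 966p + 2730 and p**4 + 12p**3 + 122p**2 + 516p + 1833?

p**7 + 17p**6 + 196p**5 + 1364p**4 + 6961p**3 + 24929p**2 + 61782p + 128310

Repeated division with remainder:
  p**5 + 11p**4 + 83p**3 + 349p**2 + 966p + 2730 = (p - 1)(p**4 + 12p**3 + 122p**2 + 516p + 1833) + (-27p**3 - 45p**2 - 351p + 4563)
  p**4 + 12p**3 + 122p**2 + 516p + 1833 = (-(1/27)p - 31/81)(-27p**3 - 45p**2 - 351p + 4563) + ((826/9)p**2 + (1652/3)p + 10738/3)
  -27p**3 - 45p**2 - 351p + 4563 = (-(243/826)p + 1053/826)((826/9)p**2 + (1652/3)p + 10738/3) + (0)
Last nonzero remainder: (826/9)p**2 + (1652/3)p + 10738/3. Dividing through by 826/9 gives the monic gcd p**2 + 6p + 39.
Then lcm(f, g) = f·g / gcd(f, g); expanding and making the result monic gives the answer.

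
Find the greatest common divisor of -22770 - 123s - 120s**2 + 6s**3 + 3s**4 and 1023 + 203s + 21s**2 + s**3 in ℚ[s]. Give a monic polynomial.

Repeated division with remainder:
  3s**4 + 6s**3 - 120s**2 - 123s - 22770 = (3s - 57)(s**3 + 21s**2 + 203s + 1023) + (468s**2 + 8379s + 35541)
  s**3 + 21s**2 + 203s + 1023 = ((1/468)s + 161/24336)(468s**2 + 8379s + 35541) + ((193673/2704)s + 2130403/2704)
  468s**2 + 8379s + 35541 = ((1265472/193673)s + 8736624/193673)((193673/2704)s + 2130403/2704) + (0)
Last nonzero remainder: (193673/2704)s + 2130403/2704. Dividing through by 193673/2704 gives the monic gcd s + 11.

11 + s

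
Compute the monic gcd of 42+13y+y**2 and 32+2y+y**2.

Repeated division with remainder:
  y**2+13y+42 = (y**2+2y+32) + (11y+10)
  y**2+2y+32 = ((1/11)y+12/121)(11y+10) + (3752/121)
  11y+10 = ((1331/3752)y+605/1876)(3752/121) + (0)
The last nonzero remainder is the constant 3752/121, so the polynomials are coprime and gcd = 1.

1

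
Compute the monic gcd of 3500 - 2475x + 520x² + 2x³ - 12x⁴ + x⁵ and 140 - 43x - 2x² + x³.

140 - 43x - 2x² + x³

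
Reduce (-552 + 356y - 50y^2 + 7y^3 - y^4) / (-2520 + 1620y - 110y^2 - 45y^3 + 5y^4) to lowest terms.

(-46 - y - y^2)/(-210 - 5y + 5y^2)

Euclidean algorithm in ℚ[y]:
  -y^4 + 7y^3 - 50y^2 + 356y - 552 = (-1/5)(5y^4 - 45y^3 - 110y^2 + 1620y - 2520) + (-2y^3 - 72y^2 + 680y - 1056)
  5y^4 - 45y^3 - 110y^2 + 1620y - 2520 = (-(5/2)y + 225/2)(-2y^3 - 72y^2 + 680y - 1056) + (9690y^2 - 77520y + 116280)
  -2y^3 - 72y^2 + 680y - 1056 = (-(1/4845)y - 44/4845)(9690y^2 - 77520y + 116280) + (0)
Last nonzero remainder: 9690y^2 - 77520y + 116280. Dividing through by 9690 gives the monic gcd y^2 - 8y + 12.
Cancel y^2 - 8y + 12 from numerator and denominator to get the reduced form.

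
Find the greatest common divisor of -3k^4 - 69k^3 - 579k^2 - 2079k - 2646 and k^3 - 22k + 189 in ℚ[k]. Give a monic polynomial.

By polynomial division,
  -3k^4 - 69k^3 - 579k^2 - 2079k - 2646 = (-3k - 69)(k^3 - 22k + 189) + (-645k^2 - 3030k + 10395)
  k^3 - 22k + 189 = (-(1/645)k + 202/27735)(-645k^2 - 3030k + 10395) + ((29925/1849)k + 209475/1849)
  -645k^2 - 3030k + 10395 = (-(79507/1995)k + 61017/665)((29925/1849)k + 209475/1849) + (0)
Last nonzero remainder: (29925/1849)k + 209475/1849. Dividing through by 29925/1849 gives the monic gcd k + 7.

k + 7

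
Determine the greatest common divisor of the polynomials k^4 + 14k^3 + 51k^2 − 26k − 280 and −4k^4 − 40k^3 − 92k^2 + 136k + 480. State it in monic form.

Euclidean algorithm in ℚ[k]:
  k^4 + 14k^3 + 51k^2 − 26k − 280 = (−1/4)(−4k^4 − 40k^3 − 92k^2 + 136k + 480) + (4k^3 + 28k^2 + 8k − 160)
  −4k^4 − 40k^3 − 92k^2 + 136k + 480 = (−k − 3)(4k^3 + 28k^2 + 8k − 160) + (0)
Last nonzero remainder: 4k^3 + 28k^2 + 8k − 160. Dividing through by 4 gives the monic gcd k^3 + 7k^2 + 2k − 40.

k^3 + 7k^2 + 2k − 40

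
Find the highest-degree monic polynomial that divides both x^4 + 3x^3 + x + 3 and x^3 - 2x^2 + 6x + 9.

x + 1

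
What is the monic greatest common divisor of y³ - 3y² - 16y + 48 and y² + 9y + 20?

Apply the Euclidean algorithm:
  y³ - 3y² - 16y + 48 = (y - 12)(y² + 9y + 20) + (72y + 288)
  y² + 9y + 20 = ((1/72)y + 5/72)(72y + 288) + (0)
Last nonzero remainder: 72y + 288. Dividing through by 72 gives the monic gcd y + 4.

y + 4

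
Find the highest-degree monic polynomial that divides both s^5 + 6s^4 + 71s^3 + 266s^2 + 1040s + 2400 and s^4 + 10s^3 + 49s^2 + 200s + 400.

Euclidean algorithm in ℚ[s]:
  s^5 + 6s^4 + 71s^3 + 266s^2 + 1040s + 2400 = (s - 4)(s^4 + 10s^3 + 49s^2 + 200s + 400) + (62s^3 + 262s^2 + 1440s + 4000)
  s^4 + 10s^3 + 49s^2 + 200s + 400 = ((1/62)s + 179/1922)(62s^3 + 262s^2 + 1440s + 4000) + ((1320/961)s^2 + (1320/961)s + 26400/961)
  62s^3 + 262s^2 + 1440s + 4000 = ((29791/660)s + 4805/33)((1320/961)s^2 + (1320/961)s + 26400/961) + (0)
Last nonzero remainder: (1320/961)s^2 + (1320/961)s + 26400/961. Dividing through by 1320/961 gives the monic gcd s^2 + s + 20.

s^2 + s + 20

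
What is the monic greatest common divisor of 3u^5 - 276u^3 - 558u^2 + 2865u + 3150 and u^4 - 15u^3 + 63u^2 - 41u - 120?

u^2 - 2u - 3

By polynomial division,
  3u^5 - 276u^3 - 558u^2 + 2865u + 3150 = (3u + 45)(u^4 - 15u^3 + 63u^2 - 41u - 120) + (210u^3 - 3270u^2 + 5070u + 8550)
  u^4 - 15u^3 + 63u^2 - 41u - 120 = ((1/210)u + 2/735)(210u^3 - 3270u^2 + 5070u + 8550) + ((2340/49)u^2 - (4680/49)u - 7020/49)
  210u^3 - 3270u^2 + 5070u + 8550 = ((343/78)u - 4655/78)((2340/49)u^2 - (4680/49)u - 7020/49) + (0)
Last nonzero remainder: (2340/49)u^2 - (4680/49)u - 7020/49. Dividing through by 2340/49 gives the monic gcd u^2 - 2u - 3.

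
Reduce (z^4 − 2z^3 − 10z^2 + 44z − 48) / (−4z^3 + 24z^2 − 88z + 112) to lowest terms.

Apply the Euclidean algorithm:
  z^4 − 2z^3 − 10z^2 + 44z − 48 = (−(1/4)z − 1)(−4z^3 + 24z^2 − 88z + 112) + (−8z^2 − 16z + 64)
  −4z^3 + 24z^2 − 88z + 112 = ((1/2)z − 4)(−8z^2 − 16z + 64) + (−184z + 368)
  −8z^2 − 16z + 64 = ((1/23)z + 4/23)(−184z + 368) + (0)
Last nonzero remainder: −184z + 368. Dividing through by −184 gives the monic gcd z − 2.
Cancel z − 2 from numerator and denominator to get the reduced form.

(−z^3 + 10z − 24)/(4z^2 − 16z + 56)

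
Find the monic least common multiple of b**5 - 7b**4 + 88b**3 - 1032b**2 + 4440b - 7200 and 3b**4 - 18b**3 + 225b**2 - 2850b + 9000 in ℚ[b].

b**6 - 12b**5 + 123b**4 - 1472b**3 + 9600b**2 - 29400b + 36000

Repeated division with remainder:
  b**5 - 7b**4 + 88b**3 - 1032b**2 + 4440b - 7200 = ((1/3)b - 1/3)(3b**4 - 18b**3 + 225b**2 - 2850b + 9000) + (7b**3 - 7b**2 + 490b - 4200)
  3b**4 - 18b**3 + 225b**2 - 2850b + 9000 = ((3/7)b - 15/7)(7b**3 - 7b**2 + 490b - 4200) + (0)
Last nonzero remainder: 7b**3 - 7b**2 + 490b - 4200. Dividing through by 7 gives the monic gcd b**3 - b**2 + 70b - 600.
Then lcm(f, g) = f·g / gcd(f, g); expanding and making the result monic gives the answer.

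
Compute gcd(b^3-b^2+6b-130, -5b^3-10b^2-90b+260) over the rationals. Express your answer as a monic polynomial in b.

b^2+4b+26

By polynomial division,
  b^3-b^2+6b-130 = (-1/5)(-5b^3-10b^2-90b+260) + (-3b^2-12b-78)
  -5b^3-10b^2-90b+260 = ((5/3)b-10/3)(-3b^2-12b-78) + (0)
Last nonzero remainder: -3b^2-12b-78. Dividing through by -3 gives the monic gcd b^2+4b+26.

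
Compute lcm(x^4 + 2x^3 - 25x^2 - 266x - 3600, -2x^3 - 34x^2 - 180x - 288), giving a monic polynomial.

Repeated division with remainder:
  x^4 + 2x^3 - 25x^2 - 266x - 3600 = (-(1/2)x + 15/2)(-2x^3 - 34x^2 - 180x - 288) + (140x^2 + 940x - 1440)
  -2x^3 - 34x^2 - 180x - 288 = (-(1/70)x - 36/245)(140x^2 + 940x - 1440) + (-(3060/49)x - 24480/49)
  140x^2 + 940x - 1440 = (-(343/153)x + 49/17)(-(3060/49)x - 24480/49) + (0)
Last nonzero remainder: -(3060/49)x - 24480/49. Dividing through by -3060/49 gives the monic gcd x + 8.
Then lcm(f, g) = f·g / gcd(f, g); expanding and making the result monic gives the answer.

x^6 + 11x^5 + 11x^4 - 455x^3 - 6444x^2 - 37188x - 64800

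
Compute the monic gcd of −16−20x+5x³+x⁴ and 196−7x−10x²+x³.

By polynomial division,
  x⁴+5x³−20x−16 = (x+15)(x³−10x²−7x+196) + (157x²−111x−2956)
  x³−10x²−7x+196 = ((1/157)x−1459/24649)(157x²−111x−2956) + ((129600/24649)x+518400/24649)
  157x²−111x−2956 = ((3869893/129600)x−18215611/129600)((129600/24649)x+518400/24649) + (0)
Last nonzero remainder: (129600/24649)x+518400/24649. Dividing through by 129600/24649 gives the monic gcd x+4.

4+x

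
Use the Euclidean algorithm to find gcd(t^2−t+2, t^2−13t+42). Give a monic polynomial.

Euclidean algorithm in ℚ[t]:
  t^2−t+2 = (t^2−13t+42) + (12t−40)
  t^2−13t+42 = ((1/12)t−29/36)(12t−40) + (88/9)
  12t−40 = ((27/22)t−45/11)(88/9) + (0)
The last nonzero remainder is the constant 88/9, so the polynomials are coprime and gcd = 1.

1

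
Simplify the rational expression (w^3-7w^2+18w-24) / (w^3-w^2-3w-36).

Euclidean algorithm in ℚ[w]:
  w^3-7w^2+18w-24 = (w^3-w^2-3w-36) + (-6w^2+21w+12)
  w^3-w^2-3w-36 = (-(1/6)w-5/12)(-6w^2+21w+12) + ((31/4)w-31)
  -6w^2+21w+12 = (-(24/31)w-12/31)((31/4)w-31) + (0)
Last nonzero remainder: (31/4)w-31. Dividing through by 31/4 gives the monic gcd w-4.
Cancel w-4 from numerator and denominator to get the reduced form.

(w^2-3w+6)/(w^2+3w+9)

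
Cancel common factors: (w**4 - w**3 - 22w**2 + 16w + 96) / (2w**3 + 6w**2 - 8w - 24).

Apply the Euclidean algorithm:
  w**4 - w**3 - 22w**2 + 16w + 96 = ((1/2)w - 2)(2w**3 + 6w**2 - 8w - 24) + (-6w**2 + 12w + 48)
  2w**3 + 6w**2 - 8w - 24 = (-(1/3)w - 5/3)(-6w**2 + 12w + 48) + (28w + 56)
  -6w**2 + 12w + 48 = (-(3/14)w + 6/7)(28w + 56) + (0)
Last nonzero remainder: 28w + 56. Dividing through by 28 gives the monic gcd w + 2.
Cancel w + 2 from numerator and denominator to get the reduced form.

(w**3 - 3w**2 - 16w + 48)/(2w**2 + 2w - 12)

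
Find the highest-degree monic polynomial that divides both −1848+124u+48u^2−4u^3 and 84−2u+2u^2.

1

Euclidean algorithm in ℚ[u]:
  −4u^3+48u^2+124u−1848 = (−2u+22)(2u^2−2u+84) + (336u−3696)
  2u^2−2u+84 = ((1/168)u+5/84)(336u−3696) + (304)
  336u−3696 = ((21/19)u−231/19)(304) + (0)
The last nonzero remainder is the constant 304, so the polynomials are coprime and gcd = 1.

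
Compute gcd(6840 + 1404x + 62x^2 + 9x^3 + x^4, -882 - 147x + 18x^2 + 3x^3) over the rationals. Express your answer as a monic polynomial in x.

Apply the Euclidean algorithm:
  x^4 + 9x^3 + 62x^2 + 1404x + 6840 = ((1/3)x + 1)(3x^3 + 18x^2 - 147x - 882) + (93x^2 + 1845x + 7722)
  3x^3 + 18x^2 - 147x - 882 = ((1/31)x - 429/961)(93x^2 + 1845x + 7722) + ((410856/961)x + 2465136/961)
  93x^2 + 1845x + 7722 = ((29791/136952)x + 412269/136952)((410856/961)x + 2465136/961) + (0)
Last nonzero remainder: (410856/961)x + 2465136/961. Dividing through by 410856/961 gives the monic gcd x + 6.

6 + x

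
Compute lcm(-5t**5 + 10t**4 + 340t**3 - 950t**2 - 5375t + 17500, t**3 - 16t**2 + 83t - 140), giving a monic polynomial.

Euclidean algorithm in ℚ[t]:
  -5t**5 + 10t**4 + 340t**3 - 950t**2 - 5375t + 17500 = (-5t**2 - 70t - 365)(t**3 - 16t**2 + 83t - 140) + (-1680t**2 + 15120t - 33600)
  t**3 - 16t**2 + 83t - 140 = (-(1/1680)t + 1/240)(-1680t**2 + 15120t - 33600) + (0)
Last nonzero remainder: -1680t**2 + 15120t - 33600. Dividing through by -1680 gives the monic gcd t**2 - 9t + 20.
Then lcm(f, g) = f·g / gcd(f, g); expanding and making the result monic gives the answer.

t**6 - 9t**5 - 54t**4 + 666t**3 - 255t**2 - 11025t + 24500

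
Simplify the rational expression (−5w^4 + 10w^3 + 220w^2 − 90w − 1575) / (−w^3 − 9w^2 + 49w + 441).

(5w^3 + 25w^2 − 45w − 225)/(w^2 + 16w + 63)

By polynomial division,
  −5w^4 + 10w^3 + 220w^2 − 90w − 1575 = (5w − 55)(−w^3 − 9w^2 + 49w + 441) + (−520w^2 + 400w + 22680)
  −w^3 − 9w^2 + 49w + 441 = ((1/520)w + 127/6760)(−520w^2 + 400w + 22680) + (−(360/169)w + 2520/169)
  −520w^2 + 400w + 22680 = ((2197/9)w + 1521)(−(360/169)w + 2520/169) + (0)
Last nonzero remainder: −(360/169)w + 2520/169. Dividing through by −360/169 gives the monic gcd w − 7.
Cancel w − 7 from numerator and denominator to get the reduced form.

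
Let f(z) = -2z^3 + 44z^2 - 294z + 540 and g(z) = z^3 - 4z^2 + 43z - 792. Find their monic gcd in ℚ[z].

Euclidean algorithm in ℚ[z]:
  -2z^3 + 44z^2 - 294z + 540 = (-2)(z^3 - 4z^2 + 43z - 792) + (36z^2 - 208z - 1044)
  z^3 - 4z^2 + 43z - 792 = ((1/36)z + 4/81)(36z^2 - 208z - 1044) + ((6664/81)z - 6664/9)
  36z^2 - 208z - 1044 = ((729/1666)z + 2349/1666)((6664/81)z - 6664/9) + (0)
Last nonzero remainder: (6664/81)z - 6664/9. Dividing through by 6664/81 gives the monic gcd z - 9.

z - 9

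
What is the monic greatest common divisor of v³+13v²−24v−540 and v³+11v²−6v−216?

v+9

Repeated division with remainder:
  v³+13v²−24v−540 = (v³+11v²−6v−216) + (2v²−18v−324)
  v³+11v²−6v−216 = ((1/2)v+10)(2v²−18v−324) + (336v+3024)
  2v²−18v−324 = ((1/168)v−3/28)(336v+3024) + (0)
Last nonzero remainder: 336v+3024. Dividing through by 336 gives the monic gcd v+9.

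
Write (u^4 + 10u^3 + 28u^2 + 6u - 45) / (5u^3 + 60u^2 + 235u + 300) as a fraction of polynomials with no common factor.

By polynomial division,
  u^4 + 10u^3 + 28u^2 + 6u - 45 = ((1/5)u - 2/5)(5u^3 + 60u^2 + 235u + 300) + (5u^2 + 40u + 75)
  5u^3 + 60u^2 + 235u + 300 = (u + 4)(5u^2 + 40u + 75) + (0)
Last nonzero remainder: 5u^2 + 40u + 75. Dividing through by 5 gives the monic gcd u^2 + 8u + 15.
Cancel u^2 + 8u + 15 from numerator and denominator to get the reduced form.

(u^2 + 2u - 3)/(5u + 20)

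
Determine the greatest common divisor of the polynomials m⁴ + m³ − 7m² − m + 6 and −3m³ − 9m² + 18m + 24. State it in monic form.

m² − m − 2

Apply the Euclidean algorithm:
  m⁴ + m³ − 7m² − m + 6 = (−(1/3)m + 2/3)(−3m³ − 9m² + 18m + 24) + (5m² − 5m − 10)
  −3m³ − 9m² + 18m + 24 = (−(3/5)m − 12/5)(5m² − 5m − 10) + (0)
Last nonzero remainder: 5m² − 5m − 10. Dividing through by 5 gives the monic gcd m² − m − 2.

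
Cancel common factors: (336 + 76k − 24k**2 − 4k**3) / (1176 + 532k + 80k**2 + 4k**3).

(12 + k − k**2)/(42 + 13k + k**2)

Apply the Euclidean algorithm:
  −4k**3 − 24k**2 + 76k + 336 = (−1)(4k**3 + 80k**2 + 532k + 1176) + (56k**2 + 608k + 1512)
  4k**3 + 80k**2 + 532k + 1176 = ((1/14)k + 32/49)(56k**2 + 608k + 1512) + ((1320/49)k + 1320/7)
  56k**2 + 608k + 1512 = ((343/165)k + 441/55)((1320/49)k + 1320/7) + (0)
Last nonzero remainder: (1320/49)k + 1320/7. Dividing through by 1320/49 gives the monic gcd k + 7.
Cancel k + 7 from numerator and denominator to get the reduced form.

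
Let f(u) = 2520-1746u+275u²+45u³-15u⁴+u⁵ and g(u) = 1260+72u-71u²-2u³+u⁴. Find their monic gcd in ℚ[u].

Euclidean algorithm in ℚ[u]:
  u⁵-15u⁴+45u³+275u²-1746u+2520 = (u-13)(u⁴-2u³-71u²+72u+1260) + (90u³-720u²-2070u+18900)
  u⁴-2u³-71u²+72u+1260 = ((1/90)u+1/15)(90u³-720u²-2070u+18900) + (0)
Last nonzero remainder: 90u³-720u²-2070u+18900. Dividing through by 90 gives the monic gcd u³-8u²-23u+210.

210-23u-8u²+u³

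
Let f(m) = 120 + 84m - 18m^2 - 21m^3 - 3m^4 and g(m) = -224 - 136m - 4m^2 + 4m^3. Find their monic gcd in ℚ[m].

2 + m

Euclidean algorithm in ℚ[m]:
  -3m^4 - 21m^3 - 18m^2 + 84m + 120 = (-(3/4)m - 6)(4m^3 - 4m^2 - 136m - 224) + (-144m^2 - 900m - 1224)
  4m^3 - 4m^2 - 136m - 224 = (-(1/36)m + 29/144)(-144m^2 - 900m - 1224) + ((45/4)m + 45/2)
  -144m^2 - 900m - 1224 = (-(64/5)m - 272/5)((45/4)m + 45/2) + (0)
Last nonzero remainder: (45/4)m + 45/2. Dividing through by 45/4 gives the monic gcd m + 2.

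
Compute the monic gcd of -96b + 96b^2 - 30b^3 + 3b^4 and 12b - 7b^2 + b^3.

Repeated division with remainder:
  3b^4 - 30b^3 + 96b^2 - 96b = (3b - 9)(b^3 - 7b^2 + 12b) + (-3b^2 + 12b)
  b^3 - 7b^2 + 12b = (-(1/3)b + 1)(-3b^2 + 12b) + (0)
Last nonzero remainder: -3b^2 + 12b. Dividing through by -3 gives the monic gcd b^2 - 4b.

-4b + b^2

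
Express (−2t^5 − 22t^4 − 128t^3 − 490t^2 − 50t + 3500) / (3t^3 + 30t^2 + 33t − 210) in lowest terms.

Euclidean algorithm in ℚ[t]:
  −2t^5 − 22t^4 − 128t^3 − 490t^2 − 50t + 3500 = (−(2/3)t^2 − (2/3)t − 86/3)(3t^3 + 30t^2 + 33t − 210) + (252t^2 + 756t − 2520)
  3t^3 + 30t^2 + 33t − 210 = ((1/84)t + 1/12)(252t^2 + 756t − 2520) + (0)
Last nonzero remainder: 252t^2 + 756t − 2520. Dividing through by 252 gives the monic gcd t^2 + 3t − 10.
Cancel t^2 + 3t − 10 from numerator and denominator to get the reduced form.

(−2t^3 − 16t^2 − 100t − 350)/(3t + 21)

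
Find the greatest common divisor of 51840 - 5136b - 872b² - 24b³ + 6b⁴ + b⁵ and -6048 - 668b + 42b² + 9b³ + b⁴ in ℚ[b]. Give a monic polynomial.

Euclidean algorithm in ℚ[b]:
  b⁵ + 6b⁴ - 24b³ - 872b² - 5136b + 51840 = (b - 3)(b⁴ + 9b³ + 42b² - 668b - 6048) + (-39b³ - 78b² - 1092b + 33696)
  b⁴ + 9b³ + 42b² - 668b - 6048 = (-(1/39)b - 7/39)(-39b³ - 78b² - 1092b + 33696) + (0)
Last nonzero remainder: -39b³ - 78b² - 1092b + 33696. Dividing through by -39 gives the monic gcd b³ + 2b² + 28b - 864.

-864 + 28b + 2b² + b³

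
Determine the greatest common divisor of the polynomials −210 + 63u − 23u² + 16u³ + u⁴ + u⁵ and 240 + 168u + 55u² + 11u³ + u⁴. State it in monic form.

15 + 3u + u²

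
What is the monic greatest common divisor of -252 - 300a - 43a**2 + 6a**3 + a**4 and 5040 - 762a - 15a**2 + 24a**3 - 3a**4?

-42 - a + a**2

By polynomial division,
  a**4 + 6a**3 - 43a**2 - 300a - 252 = (-1/3)(-3a**4 + 24a**3 - 15a**2 - 762a + 5040) + (14a**3 - 48a**2 - 554a + 1428)
  -3a**4 + 24a**3 - 15a**2 - 762a + 5040 = (-(3/14)a + 48/49)(14a**3 - 48a**2 - 554a + 1428) + (-(4248/49)a**2 + (4248/49)a + 25488/7)
  14a**3 - 48a**2 - 554a + 1428 = (-(343/2124)a + 833/2124)(-(4248/49)a**2 + (4248/49)a + 25488/7) + (0)
Last nonzero remainder: -(4248/49)a**2 + (4248/49)a + 25488/7. Dividing through by -4248/49 gives the monic gcd a**2 - a - 42.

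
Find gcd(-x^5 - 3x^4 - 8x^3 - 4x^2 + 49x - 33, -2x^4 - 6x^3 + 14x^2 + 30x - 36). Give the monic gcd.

x^2 + 2x - 3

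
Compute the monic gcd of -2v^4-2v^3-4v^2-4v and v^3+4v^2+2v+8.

v^2+2

By polynomial division,
  -2v^4-2v^3-4v^2-4v = (-2v+6)(v^3+4v^2+2v+8) + (-24v^2-48)
  v^3+4v^2+2v+8 = (-(1/24)v-1/6)(-24v^2-48) + (0)
Last nonzero remainder: -24v^2-48. Dividing through by -24 gives the monic gcd v^2+2.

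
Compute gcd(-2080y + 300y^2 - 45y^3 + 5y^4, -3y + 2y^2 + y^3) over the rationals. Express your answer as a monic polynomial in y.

By polynomial division,
  5y^4 - 45y^3 + 300y^2 - 2080y = (5y - 55)(y^3 + 2y^2 - 3y) + (425y^2 - 2245y)
  y^3 + 2y^2 - 3y = ((1/425)y + 619/36125)(425y^2 - 2245y) + ((256256/7225)y)
  425y^2 - 2245y = ((3070625/256256)y - 16220125/256256)((256256/7225)y) + (0)
Last nonzero remainder: (256256/7225)y. Dividing through by 256256/7225 gives the monic gcd y.

y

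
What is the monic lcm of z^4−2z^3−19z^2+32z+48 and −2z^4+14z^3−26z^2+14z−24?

z^6−2z^5−18z^4+30z^3+29z^2+32z+48

By polynomial division,
  z^4−2z^3−19z^2+32z+48 = (−1/2)(−2z^4+14z^3−26z^2+14z−24) + (5z^3−32z^2+39z+36)
  −2z^4+14z^3−26z^2+14z−24 = (−(2/5)z+6/25)(5z^3−32z^2+39z+36) + (−(68/25)z^2+(476/25)z−816/25)
  5z^3−32z^2+39z+36 = (−(125/68)z−75/68)(−(68/25)z^2+(476/25)z−816/25) + (0)
Last nonzero remainder: −(68/25)z^2+(476/25)z−816/25. Dividing through by −68/25 gives the monic gcd z^2−7z+12.
Then lcm(f, g) = f·g / gcd(f, g); expanding and making the result monic gives the answer.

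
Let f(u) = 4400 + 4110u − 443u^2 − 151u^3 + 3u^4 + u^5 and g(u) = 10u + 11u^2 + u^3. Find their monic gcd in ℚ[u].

10 + 11u + u^2

Repeated division with remainder:
  u^5 + 3u^4 − 151u^3 − 443u^2 + 4110u + 4400 = (u^2 − 8u − 73)(u^3 + 11u^2 + 10u) + (440u^2 + 4840u + 4400)
  u^3 + 11u^2 + 10u = ((1/440)u)(440u^2 + 4840u + 4400) + (0)
Last nonzero remainder: 440u^2 + 4840u + 4400. Dividing through by 440 gives the monic gcd u^2 + 11u + 10.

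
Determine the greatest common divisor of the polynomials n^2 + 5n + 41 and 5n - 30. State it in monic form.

1

By polynomial division,
  n^2 + 5n + 41 = ((1/5)n + 11/5)(5n - 30) + (107)
  5n - 30 = ((5/107)n - 30/107)(107) + (0)
The last nonzero remainder is the constant 107, so the polynomials are coprime and gcd = 1.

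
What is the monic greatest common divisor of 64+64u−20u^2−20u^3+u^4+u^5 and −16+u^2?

−16+u^2

Repeated division with remainder:
  u^5+u^4−20u^3−20u^2+64u+64 = (u^3+u^2−4u−4)(u^2−16) + (0)
The last nonzero remainder u^2−16 is already monic.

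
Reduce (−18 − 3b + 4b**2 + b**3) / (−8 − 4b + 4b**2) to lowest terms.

Euclidean algorithm in ℚ[b]:
  b**3 + 4b**2 − 3b − 18 = ((1/4)b + 5/4)(4b**2 − 4b − 8) + (4b − 8)
  4b**2 − 4b − 8 = (b + 1)(4b − 8) + (0)
Last nonzero remainder: 4b − 8. Dividing through by 4 gives the monic gcd b − 2.
Cancel b − 2 from numerator and denominator to get the reduced form.

(9 + 6b + b**2)/(4 + 4b)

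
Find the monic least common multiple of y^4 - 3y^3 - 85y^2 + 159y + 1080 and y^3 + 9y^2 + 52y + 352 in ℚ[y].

y^6 - 2y^5 - 44y^4 - 58y^3 - 2501y^2 + 8076y + 47520

Apply the Euclidean algorithm:
  y^4 - 3y^3 - 85y^2 + 159y + 1080 = (y - 12)(y^3 + 9y^2 + 52y + 352) + (-29y^2 + 431y + 5304)
  y^3 + 9y^2 + 52y + 352 = (-(1/29)y - 692/841)(-29y^2 + 431y + 5304) + ((495800/841)y + 3966400/841)
  -29y^2 + 431y + 5304 = (-(24389/495800)y + 557583/495800)((495800/841)y + 3966400/841) + (0)
Last nonzero remainder: (495800/841)y + 3966400/841. Dividing through by 495800/841 gives the monic gcd y + 8.
Then lcm(f, g) = f·g / gcd(f, g); expanding and making the result monic gives the answer.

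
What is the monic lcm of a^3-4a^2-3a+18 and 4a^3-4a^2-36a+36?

Apply the Euclidean algorithm:
  a^3-4a^2-3a+18 = (1/4)(4a^3-4a^2-36a+36) + (-3a^2+6a+9)
  4a^3-4a^2-36a+36 = (-(4/3)a-4/3)(-3a^2+6a+9) + (-16a+48)
  -3a^2+6a+9 = ((3/16)a+3/16)(-16a+48) + (0)
Last nonzero remainder: -16a+48. Dividing through by -16 gives the monic gcd a-3.
Then lcm(f, g) = f·g / gcd(f, g); expanding and making the result monic gives the answer.

a^5-2a^4-14a^3+24a^2+45a-54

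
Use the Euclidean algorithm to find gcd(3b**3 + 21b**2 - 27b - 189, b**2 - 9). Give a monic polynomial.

Euclidean algorithm in ℚ[b]:
  3b**3 + 21b**2 - 27b - 189 = (3b + 21)(b**2 - 9) + (0)
The last nonzero remainder b**2 - 9 is already monic.

b**2 - 9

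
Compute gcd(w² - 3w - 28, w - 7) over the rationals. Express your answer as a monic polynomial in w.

w - 7

Euclidean algorithm in ℚ[w]:
  w² - 3w - 28 = (w + 4)(w - 7) + (0)
The last nonzero remainder w - 7 is already monic.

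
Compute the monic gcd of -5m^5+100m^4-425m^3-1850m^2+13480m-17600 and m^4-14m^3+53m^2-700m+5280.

Euclidean algorithm in ℚ[m]:
  -5m^5+100m^4-425m^3-1850m^2+13480m-17600 = (-5m+30)(m^4-14m^3+53m^2-700m+5280) + (260m^3-6940m^2+60880m-176000)
  m^4-14m^3+53m^2-700m+5280 = ((1/260)m+33/676)(260m^3-6940m^2+60880m-176000) + ((26640/169)m^2-(506160/169)m+2344320/169)
  260m^3-6940m^2+60880m-176000 = ((2197/1332)m-4225/333)((26640/169)m^2-(506160/169)m+2344320/169) + (0)
Last nonzero remainder: (26640/169)m^2-(506160/169)m+2344320/169. Dividing through by 26640/169 gives the monic gcd m^2-19m+88.

m^2-19m+88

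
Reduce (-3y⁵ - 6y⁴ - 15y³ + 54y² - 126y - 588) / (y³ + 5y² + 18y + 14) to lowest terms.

(-3y³ + 6y² + 3y - 42)/(y + 1)

Repeated division with remainder:
  -3y⁵ - 6y⁴ - 15y³ + 54y² - 126y - 588 = (-3y² + 9y - 6)(y³ + 5y² + 18y + 14) + (-36y² - 144y - 504)
  y³ + 5y² + 18y + 14 = (-(1/36)y - 1/36)(-36y² - 144y - 504) + (0)
Last nonzero remainder: -36y² - 144y - 504. Dividing through by -36 gives the monic gcd y² + 4y + 14.
Cancel y² + 4y + 14 from numerator and denominator to get the reduced form.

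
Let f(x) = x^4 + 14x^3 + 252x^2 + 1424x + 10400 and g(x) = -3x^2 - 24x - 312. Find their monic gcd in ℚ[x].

By polynomial division,
  x^4 + 14x^3 + 252x^2 + 1424x + 10400 = (-(1/3)x^2 - 2x - 100/3)(-3x^2 - 24x - 312) + (0)
Last nonzero remainder: -3x^2 - 24x - 312. Dividing through by -3 gives the monic gcd x^2 + 8x + 104.

x^2 + 8x + 104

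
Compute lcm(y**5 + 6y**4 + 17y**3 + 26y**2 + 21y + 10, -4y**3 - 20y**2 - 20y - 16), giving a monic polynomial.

Apply the Euclidean algorithm:
  y**5 + 6y**4 + 17y**3 + 26y**2 + 21y + 10 = (-(1/4)y**2 - (1/4)y - 7/4)(-4y**3 - 20y**2 - 20y - 16) + (-18y**2 - 18y - 18)
  -4y**3 - 20y**2 - 20y - 16 = ((2/9)y + 8/9)(-18y**2 - 18y - 18) + (0)
Last nonzero remainder: -18y**2 - 18y - 18. Dividing through by -18 gives the monic gcd y**2 + y + 1.
Then lcm(f, g) = f·g / gcd(f, g); expanding and making the result monic gives the answer.

y**6 + 10y**5 + 41y**4 + 94y**3 + 125y**2 + 94y + 40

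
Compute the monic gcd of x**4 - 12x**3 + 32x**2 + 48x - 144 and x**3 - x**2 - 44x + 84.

x**2 - 8x + 12

Euclidean algorithm in ℚ[x]:
  x**4 - 12x**3 + 32x**2 + 48x - 144 = (x - 11)(x**3 - x**2 - 44x + 84) + (65x**2 - 520x + 780)
  x**3 - x**2 - 44x + 84 = ((1/65)x + 7/65)(65x**2 - 520x + 780) + (0)
Last nonzero remainder: 65x**2 - 520x + 780. Dividing through by 65 gives the monic gcd x**2 - 8x + 12.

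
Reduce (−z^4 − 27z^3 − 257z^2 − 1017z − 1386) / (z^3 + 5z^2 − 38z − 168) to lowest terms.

Repeated division with remainder:
  −z^4 − 27z^3 − 257z^2 − 1017z − 1386 = (−z − 22)(z^3 + 5z^2 − 38z − 168) + (−185z^2 − 2021z − 5082)
  z^3 + 5z^2 − 38z − 168 = (−(1/185)z + 1096/34225)(−185z^2 − 2021z − 5082) + (−(25704/34225)z − 179928/34225)
  −185z^2 − 2021z − 5082 = ((6331625/25704)z + 4141225/4284)(−(25704/34225)z − 179928/34225) + (0)
Last nonzero remainder: −(25704/34225)z − 179928/34225. Dividing through by −25704/34225 gives the monic gcd z + 7.
Cancel z + 7 from numerator and denominator to get the reduced form.

(−z^3 − 20z^2 − 117z − 198)/(z^2 − 2z − 24)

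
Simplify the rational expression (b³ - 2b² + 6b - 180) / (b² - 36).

Euclidean algorithm in ℚ[b]:
  b³ - 2b² + 6b - 180 = (b - 2)(b² - 36) + (42b - 252)
  b² - 36 = ((1/42)b + 1/7)(42b - 252) + (0)
Last nonzero remainder: 42b - 252. Dividing through by 42 gives the monic gcd b - 6.
Cancel b - 6 from numerator and denominator to get the reduced form.

(b² + 4b + 30)/(b + 6)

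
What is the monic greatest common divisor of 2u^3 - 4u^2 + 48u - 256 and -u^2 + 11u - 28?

By polynomial division,
  2u^3 - 4u^2 + 48u - 256 = (-2u - 18)(-u^2 + 11u - 28) + (190u - 760)
  -u^2 + 11u - 28 = (-(1/190)u + 7/190)(190u - 760) + (0)
Last nonzero remainder: 190u - 760. Dividing through by 190 gives the monic gcd u - 4.

u - 4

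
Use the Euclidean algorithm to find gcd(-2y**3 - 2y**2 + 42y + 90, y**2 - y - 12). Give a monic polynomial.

Repeated division with remainder:
  -2y**3 - 2y**2 + 42y + 90 = (-2y - 4)(y**2 - y - 12) + (14y + 42)
  y**2 - y - 12 = ((1/14)y - 2/7)(14y + 42) + (0)
Last nonzero remainder: 14y + 42. Dividing through by 14 gives the monic gcd y + 3.

y + 3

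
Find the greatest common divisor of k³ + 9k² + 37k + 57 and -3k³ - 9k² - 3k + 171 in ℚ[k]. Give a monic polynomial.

k² + 6k + 19

Repeated division with remainder:
  k³ + 9k² + 37k + 57 = (-1/3)(-3k³ - 9k² - 3k + 171) + (6k² + 36k + 114)
  -3k³ - 9k² - 3k + 171 = (-(1/2)k + 3/2)(6k² + 36k + 114) + (0)
Last nonzero remainder: 6k² + 36k + 114. Dividing through by 6 gives the monic gcd k² + 6k + 19.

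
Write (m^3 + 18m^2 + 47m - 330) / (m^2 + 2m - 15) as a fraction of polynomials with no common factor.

(m^2 + 21m + 110)/(m + 5)

By polynomial division,
  m^3 + 18m^2 + 47m - 330 = (m + 16)(m^2 + 2m - 15) + (30m - 90)
  m^2 + 2m - 15 = ((1/30)m + 1/6)(30m - 90) + (0)
Last nonzero remainder: 30m - 90. Dividing through by 30 gives the monic gcd m - 3.
Cancel m - 3 from numerator and denominator to get the reduced form.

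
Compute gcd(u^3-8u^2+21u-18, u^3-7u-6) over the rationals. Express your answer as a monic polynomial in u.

u-3

By polynomial division,
  u^3-8u^2+21u-18 = (u^3-7u-6) + (-8u^2+28u-12)
  u^3-7u-6 = (-(1/8)u-7/16)(-8u^2+28u-12) + ((15/4)u-45/4)
  -8u^2+28u-12 = (-(32/15)u+16/15)((15/4)u-45/4) + (0)
Last nonzero remainder: (15/4)u-45/4. Dividing through by 15/4 gives the monic gcd u-3.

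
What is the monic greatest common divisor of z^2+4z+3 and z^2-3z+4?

Euclidean algorithm in ℚ[z]:
  z^2+4z+3 = (z^2-3z+4) + (7z-1)
  z^2-3z+4 = ((1/7)z-20/49)(7z-1) + (176/49)
  7z-1 = ((343/176)z-49/176)(176/49) + (0)
The last nonzero remainder is the constant 176/49, so the polynomials are coprime and gcd = 1.

1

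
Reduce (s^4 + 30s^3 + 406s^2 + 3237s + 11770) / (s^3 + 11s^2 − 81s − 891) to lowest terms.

(s^3 + 19s^2 + 197s + 1070)/(s^2 − 81)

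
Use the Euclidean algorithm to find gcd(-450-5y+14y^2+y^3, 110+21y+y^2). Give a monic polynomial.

10+y

By polynomial division,
  y^3+14y^2-5y-450 = (y-7)(y^2+21y+110) + (32y+320)
  y^2+21y+110 = ((1/32)y+11/32)(32y+320) + (0)
Last nonzero remainder: 32y+320. Dividing through by 32 gives the monic gcd y+10.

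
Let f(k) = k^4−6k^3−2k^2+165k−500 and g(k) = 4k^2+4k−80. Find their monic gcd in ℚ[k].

Apply the Euclidean algorithm:
  k^4−6k^3−2k^2+165k−500 = ((1/4)k^2−(7/4)k+25/4)(4k^2+4k−80) + (0)
Last nonzero remainder: 4k^2+4k−80. Dividing through by 4 gives the monic gcd k^2+k−20.

k^2+k−20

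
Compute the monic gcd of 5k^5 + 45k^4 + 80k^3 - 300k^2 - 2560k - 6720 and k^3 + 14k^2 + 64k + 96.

k^2 + 10k + 24

By polynomial division,
  5k^5 + 45k^4 + 80k^3 - 300k^2 - 2560k - 6720 = (5k^2 - 25k + 110)(k^3 + 14k^2 + 64k + 96) + (-720k^2 - 7200k - 17280)
  k^3 + 14k^2 + 64k + 96 = (-(1/720)k - 1/180)(-720k^2 - 7200k - 17280) + (0)
Last nonzero remainder: -720k^2 - 7200k - 17280. Dividing through by -720 gives the monic gcd k^2 + 10k + 24.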